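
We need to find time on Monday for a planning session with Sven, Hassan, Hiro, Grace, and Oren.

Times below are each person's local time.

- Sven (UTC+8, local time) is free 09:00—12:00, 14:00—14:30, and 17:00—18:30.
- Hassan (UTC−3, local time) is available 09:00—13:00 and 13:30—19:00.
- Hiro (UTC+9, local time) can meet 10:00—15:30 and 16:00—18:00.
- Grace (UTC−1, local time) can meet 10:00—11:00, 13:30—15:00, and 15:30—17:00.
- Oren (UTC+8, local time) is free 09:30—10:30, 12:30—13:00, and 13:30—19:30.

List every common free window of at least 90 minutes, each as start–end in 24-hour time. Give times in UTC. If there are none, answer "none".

none

Sven → UTC: 01:00–04:00, 06:00–06:30, 09:00–10:30.
Hassan → UTC: 12:00–16:00, 16:30–22:00.
Hiro → UTC: 01:00–06:30, 07:00–09:00.
Grace → UTC: 11:00–12:00, 14:30–16:00, 16:30–18:00.
Oren → UTC: 01:30–02:30, 04:30–05:00, 05:30–11:30.
Sven ∩ Hassan: (none).
Sven ∩ Hassan ∩ Hiro: (none).
Sven ∩ Hassan ∩ Hiro ∩ Grace: (none).
Sven ∩ Hassan ∩ Hiro ∩ Grace ∩ Oren: (none).
Windows ≥ 90 min: (none).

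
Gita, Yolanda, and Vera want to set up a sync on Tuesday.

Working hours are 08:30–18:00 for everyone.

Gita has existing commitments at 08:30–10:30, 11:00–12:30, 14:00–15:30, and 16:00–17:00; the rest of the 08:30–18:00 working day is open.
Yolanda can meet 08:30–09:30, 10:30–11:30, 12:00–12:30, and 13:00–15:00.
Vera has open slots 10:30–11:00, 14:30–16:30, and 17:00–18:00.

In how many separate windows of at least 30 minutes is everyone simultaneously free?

1

Gita free within 08:30–18:00: 10:30–11:00, 12:30–14:00, 15:30–16:00, 17:00–18:00.
Gita ∩ Yolanda: 10:30–11:00, 13:00–14:00.
Gita ∩ Yolanda ∩ Vera: 10:30–11:00.
Windows ≥ 30 min: 10:30–11:00.
That's 1 window.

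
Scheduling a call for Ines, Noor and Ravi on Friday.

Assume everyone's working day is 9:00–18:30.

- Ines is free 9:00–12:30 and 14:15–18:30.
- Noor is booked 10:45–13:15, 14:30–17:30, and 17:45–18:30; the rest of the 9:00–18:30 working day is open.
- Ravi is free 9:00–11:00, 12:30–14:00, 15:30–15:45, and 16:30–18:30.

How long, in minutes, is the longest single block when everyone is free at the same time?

Noor free within 09:00–18:30: 09:00–10:45, 13:15–14:30, 17:30–17:45.
Ines ∩ Noor: 09:00–10:45, 14:15–14:30, 17:30–17:45.
Ines ∩ Noor ∩ Ravi: 09:00–10:45, 17:30–17:45.
Common window lengths: 105, 15 min; longest is 105.

105 minutes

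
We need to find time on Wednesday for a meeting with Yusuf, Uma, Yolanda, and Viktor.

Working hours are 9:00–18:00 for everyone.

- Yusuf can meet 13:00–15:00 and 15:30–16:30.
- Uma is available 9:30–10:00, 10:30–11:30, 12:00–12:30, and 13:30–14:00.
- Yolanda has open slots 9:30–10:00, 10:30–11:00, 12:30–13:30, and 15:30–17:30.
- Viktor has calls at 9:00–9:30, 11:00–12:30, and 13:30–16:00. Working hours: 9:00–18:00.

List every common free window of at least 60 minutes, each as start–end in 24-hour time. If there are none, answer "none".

Viktor free within 09:00–18:00: 09:30–11:00, 12:30–13:30, 16:00–18:00.
Yusuf ∩ Uma: 13:30–14:00.
Yusuf ∩ Uma ∩ Yolanda: (none).
Yusuf ∩ Uma ∩ Yolanda ∩ Viktor: (none).
Windows ≥ 60 min: (none).

none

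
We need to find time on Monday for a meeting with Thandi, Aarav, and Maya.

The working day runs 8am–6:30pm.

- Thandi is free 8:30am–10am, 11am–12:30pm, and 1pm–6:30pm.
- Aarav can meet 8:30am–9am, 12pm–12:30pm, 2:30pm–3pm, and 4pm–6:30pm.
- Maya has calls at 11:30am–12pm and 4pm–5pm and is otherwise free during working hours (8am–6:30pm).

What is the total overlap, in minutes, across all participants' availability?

180 minutes

Maya free within 08:00–18:30: 08:00–11:30, 12:00–16:00, 17:00–18:30.
Thandi ∩ Aarav: 08:30–09:00, 12:00–12:30, 14:30–15:00, 16:00–18:30.
Thandi ∩ Aarav ∩ Maya: 08:30–09:00, 12:00–12:30, 14:30–15:00, 17:00–18:30.
Total common minutes: 30 + 30 + 30 + 90 = 180.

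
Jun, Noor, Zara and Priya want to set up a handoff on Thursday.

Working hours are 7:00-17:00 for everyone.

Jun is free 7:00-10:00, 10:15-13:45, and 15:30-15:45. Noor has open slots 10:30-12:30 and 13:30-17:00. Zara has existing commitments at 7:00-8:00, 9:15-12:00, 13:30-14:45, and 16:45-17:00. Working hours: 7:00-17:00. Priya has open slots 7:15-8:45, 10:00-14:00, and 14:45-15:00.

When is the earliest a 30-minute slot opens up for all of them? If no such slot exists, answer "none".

Zara free within 07:00–17:00: 08:00–09:15, 12:00–13:30, 14:45–16:45.
Jun ∩ Noor: 10:30–12:30, 13:30–13:45, 15:30–15:45.
Jun ∩ Noor ∩ Zara: 12:00–12:30, 15:30–15:45.
Jun ∩ Noor ∩ Zara ∩ Priya: 12:00–12:30.
Windows ≥ 30 min: 12:00–12:30.
Earliest such window starts at 12:00.

12:00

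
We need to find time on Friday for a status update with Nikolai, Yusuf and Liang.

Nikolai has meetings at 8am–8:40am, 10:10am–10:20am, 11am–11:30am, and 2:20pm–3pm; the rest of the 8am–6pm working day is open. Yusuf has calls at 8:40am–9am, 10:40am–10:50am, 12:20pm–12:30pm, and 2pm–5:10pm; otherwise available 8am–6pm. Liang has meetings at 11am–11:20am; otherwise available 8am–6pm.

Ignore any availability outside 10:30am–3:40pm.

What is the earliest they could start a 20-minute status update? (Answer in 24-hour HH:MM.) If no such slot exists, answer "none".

Nikolai free within 08:00–18:00: 08:40–10:10, 10:20–11:00, 11:30–14:20, 15:00–18:00.
Yusuf free within 08:00–18:00: 08:00–08:40, 09:00–10:40, 10:50–12:20, 12:30–14:00, 17:10–18:00.
Liang free within 08:00–18:00: 08:00–11:00, 11:20–18:00.
Nikolai ∩ Yusuf: 09:00–10:10, 10:20–10:40, 10:50–11:00, 11:30–12:20, 12:30–14:00, 17:10–18:00.
Nikolai ∩ Yusuf ∩ Liang: 09:00–10:10, 10:20–10:40, 10:50–11:00, 11:30–12:20, 12:30–14:00, 17:10–18:00.
Restricted to 10:30–15:40: 10:30–10:40, 10:50–11:00, 11:30–12:20, 12:30–14:00.
Windows ≥ 20 min: 11:30–12:20, 12:30–14:00.
Earliest such window starts at 11:30.

11:30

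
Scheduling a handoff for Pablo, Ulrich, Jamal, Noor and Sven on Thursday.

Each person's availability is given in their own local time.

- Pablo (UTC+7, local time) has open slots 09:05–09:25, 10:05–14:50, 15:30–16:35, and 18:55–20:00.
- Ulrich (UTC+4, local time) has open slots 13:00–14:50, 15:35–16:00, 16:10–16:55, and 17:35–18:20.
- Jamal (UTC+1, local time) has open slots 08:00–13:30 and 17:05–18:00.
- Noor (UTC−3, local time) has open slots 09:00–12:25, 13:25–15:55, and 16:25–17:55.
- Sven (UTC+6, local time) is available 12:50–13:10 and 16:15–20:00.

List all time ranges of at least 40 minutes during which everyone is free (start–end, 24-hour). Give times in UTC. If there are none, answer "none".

none

Pablo → UTC: 02:05–02:25, 03:05–07:50, 08:30–09:35, 11:55–13:00.
Ulrich → UTC: 09:00–10:50, 11:35–12:00, 12:10–12:55, 13:35–14:20.
Jamal → UTC: 07:00–12:30, 16:05–17:00.
Noor → UTC: 12:00–15:25, 16:25–18:55, 19:25–20:55.
Sven → UTC: 06:50–07:10, 10:15–14:00.
Pablo ∩ Ulrich: 09:00–09:35, 11:55–12:00, 12:10–12:55.
Pablo ∩ Ulrich ∩ Jamal: 09:00–09:35, 11:55–12:00, 12:10–12:30.
Pablo ∩ Ulrich ∩ Jamal ∩ Noor: 12:10–12:30.
Pablo ∩ Ulrich ∩ Jamal ∩ Noor ∩ Sven: 12:10–12:30.
Windows ≥ 40 min: (none).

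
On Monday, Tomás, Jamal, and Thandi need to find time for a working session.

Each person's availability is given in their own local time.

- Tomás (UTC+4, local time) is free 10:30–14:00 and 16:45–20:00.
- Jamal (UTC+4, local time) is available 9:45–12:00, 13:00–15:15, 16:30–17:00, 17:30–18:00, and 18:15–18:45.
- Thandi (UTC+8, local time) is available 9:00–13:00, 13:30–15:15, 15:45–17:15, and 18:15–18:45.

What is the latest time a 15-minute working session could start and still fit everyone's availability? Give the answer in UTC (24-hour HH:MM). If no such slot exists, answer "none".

09:00

Tomás → UTC: 06:30–10:00, 12:45–16:00.
Jamal → UTC: 05:45–08:00, 09:00–11:15, 12:30–13:00, 13:30–14:00, 14:15–14:45.
Thandi → UTC: 01:00–05:00, 05:30–07:15, 07:45–09:15, 10:15–10:45.
Tomás ∩ Jamal: 06:30–08:00, 09:00–10:00, 12:45–13:00, 13:30–14:00, 14:15–14:45.
Tomás ∩ Jamal ∩ Thandi: 06:30–07:15, 07:45–08:00, 09:00–09:15.
Windows ≥ 15 min: 06:30–07:15, 07:45–08:00, 09:00–09:15.
Latest start in the last window 09:00–09:15 is 09:15 − 15 min = 09:00.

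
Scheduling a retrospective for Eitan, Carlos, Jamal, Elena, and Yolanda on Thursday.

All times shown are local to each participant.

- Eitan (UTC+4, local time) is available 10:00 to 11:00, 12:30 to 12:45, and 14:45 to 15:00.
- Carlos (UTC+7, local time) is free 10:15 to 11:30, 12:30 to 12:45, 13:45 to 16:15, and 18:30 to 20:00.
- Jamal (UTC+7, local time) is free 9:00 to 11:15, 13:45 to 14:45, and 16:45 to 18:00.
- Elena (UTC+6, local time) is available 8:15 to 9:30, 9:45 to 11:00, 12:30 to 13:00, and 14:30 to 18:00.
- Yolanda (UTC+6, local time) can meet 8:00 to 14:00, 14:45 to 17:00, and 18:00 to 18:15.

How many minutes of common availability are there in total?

15 minutes

Eitan → UTC: 06:00–07:00, 08:30–08:45, 10:45–11:00.
Carlos → UTC: 03:15–04:30, 05:30–05:45, 06:45–09:15, 11:30–13:00.
Jamal → UTC: 02:00–04:15, 06:45–07:45, 09:45–11:00.
Elena → UTC: 02:15–03:30, 03:45–05:00, 06:30–07:00, 08:30–12:00.
Yolanda → UTC: 02:00–08:00, 08:45–11:00, 12:00–12:15.
Eitan ∩ Carlos: 06:45–07:00, 08:30–08:45.
Eitan ∩ Carlos ∩ Jamal: 06:45–07:00.
Eitan ∩ Carlos ∩ Jamal ∩ Elena: 06:45–07:00.
Eitan ∩ Carlos ∩ Jamal ∩ Elena ∩ Yolanda: 06:45–07:00.
Total common minutes: 15.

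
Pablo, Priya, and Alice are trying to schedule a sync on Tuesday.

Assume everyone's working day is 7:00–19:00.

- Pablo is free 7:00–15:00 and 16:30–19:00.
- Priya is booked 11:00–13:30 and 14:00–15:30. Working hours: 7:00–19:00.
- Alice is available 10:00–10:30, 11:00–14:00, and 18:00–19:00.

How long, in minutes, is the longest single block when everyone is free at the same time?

Priya free within 07:00–19:00: 07:00–11:00, 13:30–14:00, 15:30–19:00.
Pablo ∩ Priya: 07:00–11:00, 13:30–14:00, 16:30–19:00.
Pablo ∩ Priya ∩ Alice: 10:00–10:30, 13:30–14:00, 18:00–19:00.
Common window lengths: 30, 30, 60 min; longest is 60.

60 minutes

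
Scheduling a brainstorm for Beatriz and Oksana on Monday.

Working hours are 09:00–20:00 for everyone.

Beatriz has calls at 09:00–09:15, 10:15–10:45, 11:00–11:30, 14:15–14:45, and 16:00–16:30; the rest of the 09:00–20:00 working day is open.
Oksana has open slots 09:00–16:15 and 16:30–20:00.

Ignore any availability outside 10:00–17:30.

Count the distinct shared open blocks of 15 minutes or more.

5

Beatriz free within 09:00–20:00: 09:15–10:15, 10:45–11:00, 11:30–14:15, 14:45–16:00, 16:30–20:00.
Beatriz ∩ Oksana: 09:15–10:15, 10:45–11:00, 11:30–14:15, 14:45–16:00, 16:30–20:00.
Restricted to 10:00–17:30: 10:00–10:15, 10:45–11:00, 11:30–14:15, 14:45–16:00, 16:30–17:30.
Windows ≥ 15 min: 10:00–10:15, 10:45–11:00, 11:30–14:15, 14:45–16:00, 16:30–17:30.
That's 5 windows.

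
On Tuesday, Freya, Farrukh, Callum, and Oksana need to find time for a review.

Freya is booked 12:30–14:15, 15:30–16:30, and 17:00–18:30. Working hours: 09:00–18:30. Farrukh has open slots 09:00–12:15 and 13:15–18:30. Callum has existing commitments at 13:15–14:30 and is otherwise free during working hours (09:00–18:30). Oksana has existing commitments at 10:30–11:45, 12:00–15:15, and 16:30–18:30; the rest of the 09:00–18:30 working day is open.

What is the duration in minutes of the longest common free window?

Freya free within 09:00–18:30: 09:00–12:30, 14:15–15:30, 16:30–17:00.
Callum free within 09:00–18:30: 09:00–13:15, 14:30–18:30.
Oksana free within 09:00–18:30: 09:00–10:30, 11:45–12:00, 15:15–16:30.
Freya ∩ Farrukh: 09:00–12:15, 14:15–15:30, 16:30–17:00.
Freya ∩ Farrukh ∩ Callum: 09:00–12:15, 14:30–15:30, 16:30–17:00.
Freya ∩ Farrukh ∩ Callum ∩ Oksana: 09:00–10:30, 11:45–12:00, 15:15–15:30.
Common window lengths: 90, 15, 15 min; longest is 90.

90 minutes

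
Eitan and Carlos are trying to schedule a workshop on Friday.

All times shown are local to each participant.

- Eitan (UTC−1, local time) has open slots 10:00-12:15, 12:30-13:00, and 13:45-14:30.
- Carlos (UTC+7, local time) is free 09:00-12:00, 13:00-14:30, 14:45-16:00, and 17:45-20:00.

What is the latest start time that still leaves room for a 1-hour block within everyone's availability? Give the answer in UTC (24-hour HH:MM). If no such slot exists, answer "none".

12:00

Eitan → UTC: 11:00–13:15, 13:30–14:00, 14:45–15:30.
Carlos → UTC: 02:00–05:00, 06:00–07:30, 07:45–09:00, 10:45–13:00.
Eitan ∩ Carlos: 11:00–13:00.
Windows ≥ 60 min: 11:00–13:00.
Latest start in the last window 11:00–13:00 is 13:00 − 60 min = 12:00.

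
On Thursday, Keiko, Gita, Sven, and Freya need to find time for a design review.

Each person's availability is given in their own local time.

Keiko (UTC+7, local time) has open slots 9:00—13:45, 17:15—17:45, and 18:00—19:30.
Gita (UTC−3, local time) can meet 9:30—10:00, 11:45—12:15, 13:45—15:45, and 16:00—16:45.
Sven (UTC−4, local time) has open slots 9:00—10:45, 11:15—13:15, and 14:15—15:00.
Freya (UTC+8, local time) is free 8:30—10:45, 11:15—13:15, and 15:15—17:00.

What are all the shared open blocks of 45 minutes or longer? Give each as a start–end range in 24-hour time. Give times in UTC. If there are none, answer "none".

none

Keiko → UTC: 02:00–06:45, 10:15–10:45, 11:00–12:30.
Gita → UTC: 12:30–13:00, 14:45–15:15, 16:45–18:45, 19:00–19:45.
Sven → UTC: 13:00–14:45, 15:15–17:15, 18:15–19:00.
Freya → UTC: 00:30–02:45, 03:15–05:15, 07:15–09:00.
Keiko ∩ Gita: (none).
Keiko ∩ Gita ∩ Sven: (none).
Keiko ∩ Gita ∩ Sven ∩ Freya: (none).
Windows ≥ 45 min: (none).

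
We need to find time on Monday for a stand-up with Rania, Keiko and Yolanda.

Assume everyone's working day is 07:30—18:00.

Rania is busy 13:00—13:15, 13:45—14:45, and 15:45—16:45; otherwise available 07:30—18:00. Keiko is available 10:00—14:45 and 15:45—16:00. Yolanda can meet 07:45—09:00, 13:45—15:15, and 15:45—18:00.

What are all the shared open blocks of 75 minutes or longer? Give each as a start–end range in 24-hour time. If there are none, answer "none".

Rania free within 07:30–18:00: 07:30–13:00, 13:15–13:45, 14:45–15:45, 16:45–18:00.
Rania ∩ Keiko: 10:00–13:00, 13:15–13:45.
Rania ∩ Keiko ∩ Yolanda: (none).
Windows ≥ 75 min: (none).

none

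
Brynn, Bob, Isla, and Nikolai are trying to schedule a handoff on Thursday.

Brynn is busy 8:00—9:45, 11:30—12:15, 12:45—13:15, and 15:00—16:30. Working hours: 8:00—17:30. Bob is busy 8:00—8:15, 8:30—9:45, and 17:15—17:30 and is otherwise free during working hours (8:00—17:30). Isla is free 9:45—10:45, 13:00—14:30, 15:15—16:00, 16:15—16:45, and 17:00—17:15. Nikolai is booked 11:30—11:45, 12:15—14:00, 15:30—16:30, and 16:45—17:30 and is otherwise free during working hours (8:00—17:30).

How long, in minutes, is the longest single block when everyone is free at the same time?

Brynn free within 08:00–17:30: 09:45–11:30, 12:15–12:45, 13:15–15:00, 16:30–17:30.
Bob free within 08:00–17:30: 08:15–08:30, 09:45–17:15.
Nikolai free within 08:00–17:30: 08:00–11:30, 11:45–12:15, 14:00–15:30, 16:30–16:45.
Brynn ∩ Bob: 09:45–11:30, 12:15–12:45, 13:15–15:00, 16:30–17:15.
Brynn ∩ Bob ∩ Isla: 09:45–10:45, 13:15–14:30, 16:30–16:45, 17:00–17:15.
Brynn ∩ Bob ∩ Isla ∩ Nikolai: 09:45–10:45, 14:00–14:30, 16:30–16:45.
Common window lengths: 60, 30, 15 min; longest is 60.

60 minutes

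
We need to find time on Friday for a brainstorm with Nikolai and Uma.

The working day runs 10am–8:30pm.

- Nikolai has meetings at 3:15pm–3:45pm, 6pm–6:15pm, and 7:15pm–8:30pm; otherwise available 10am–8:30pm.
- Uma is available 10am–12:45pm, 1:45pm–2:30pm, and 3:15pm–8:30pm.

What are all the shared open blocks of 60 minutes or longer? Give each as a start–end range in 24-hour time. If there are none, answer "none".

Nikolai free within 10:00–20:30: 10:00–15:15, 15:45–18:00, 18:15–19:15.
Nikolai ∩ Uma: 10:00–12:45, 13:45–14:30, 15:45–18:00, 18:15–19:15.
Windows ≥ 60 min: 10:00–12:45, 15:45–18:00, 18:15–19:15.

10:00–12:45, 15:45–18:00, 18:15–19:15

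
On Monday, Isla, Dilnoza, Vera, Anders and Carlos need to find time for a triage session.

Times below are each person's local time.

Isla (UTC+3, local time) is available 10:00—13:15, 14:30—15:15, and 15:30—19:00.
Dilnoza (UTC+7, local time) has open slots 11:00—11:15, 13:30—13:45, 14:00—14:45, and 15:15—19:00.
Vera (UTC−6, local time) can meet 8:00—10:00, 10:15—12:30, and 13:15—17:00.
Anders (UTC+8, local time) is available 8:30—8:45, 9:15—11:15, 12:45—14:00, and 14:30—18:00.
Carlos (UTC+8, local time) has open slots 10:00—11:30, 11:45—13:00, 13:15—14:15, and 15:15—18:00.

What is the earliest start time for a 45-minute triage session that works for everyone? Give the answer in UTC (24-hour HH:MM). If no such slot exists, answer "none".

Isla → UTC: 07:00–10:15, 11:30–12:15, 12:30–16:00.
Dilnoza → UTC: 04:00–04:15, 06:30–06:45, 07:00–07:45, 08:15–12:00.
Vera → UTC: 14:00–16:00, 16:15–18:30, 19:15–23:00.
Anders → UTC: 00:30–00:45, 01:15–03:15, 04:45–06:00, 06:30–10:00.
Carlos → UTC: 02:00–03:30, 03:45–05:00, 05:15–06:15, 07:15–10:00.
Isla ∩ Dilnoza: 07:00–07:45, 08:15–10:15, 11:30–12:00.
Isla ∩ Dilnoza ∩ Vera: (none).
Isla ∩ Dilnoza ∩ Vera ∩ Anders: (none).
Isla ∩ Dilnoza ∩ Vera ∩ Anders ∩ Carlos: (none).
Windows ≥ 45 min: (none).

none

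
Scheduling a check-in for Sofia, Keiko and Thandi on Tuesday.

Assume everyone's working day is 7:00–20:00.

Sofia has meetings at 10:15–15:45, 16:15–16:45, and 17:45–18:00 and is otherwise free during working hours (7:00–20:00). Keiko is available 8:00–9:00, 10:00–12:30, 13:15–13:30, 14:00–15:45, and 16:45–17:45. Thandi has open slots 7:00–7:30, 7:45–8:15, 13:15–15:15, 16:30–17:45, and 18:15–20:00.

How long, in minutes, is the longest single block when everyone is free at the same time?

Sofia free within 07:00–20:00: 07:00–10:15, 15:45–16:15, 16:45–17:45, 18:00–20:00.
Sofia ∩ Keiko: 08:00–09:00, 10:00–10:15, 16:45–17:45.
Sofia ∩ Keiko ∩ Thandi: 08:00–08:15, 16:45–17:45.
Common window lengths: 15, 60 min; longest is 60.

60 minutes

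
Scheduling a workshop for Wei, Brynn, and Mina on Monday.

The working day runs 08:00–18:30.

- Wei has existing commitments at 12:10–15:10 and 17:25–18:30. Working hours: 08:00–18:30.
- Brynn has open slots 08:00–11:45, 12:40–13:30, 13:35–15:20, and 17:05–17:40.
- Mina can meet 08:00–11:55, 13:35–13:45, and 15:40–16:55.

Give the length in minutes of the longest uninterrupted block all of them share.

225 minutes

Wei free within 08:00–18:30: 08:00–12:10, 15:10–17:25.
Wei ∩ Brynn: 08:00–11:45, 15:10–15:20, 17:05–17:25.
Wei ∩ Brynn ∩ Mina: 08:00–11:45.
Single common window of 225 minutes.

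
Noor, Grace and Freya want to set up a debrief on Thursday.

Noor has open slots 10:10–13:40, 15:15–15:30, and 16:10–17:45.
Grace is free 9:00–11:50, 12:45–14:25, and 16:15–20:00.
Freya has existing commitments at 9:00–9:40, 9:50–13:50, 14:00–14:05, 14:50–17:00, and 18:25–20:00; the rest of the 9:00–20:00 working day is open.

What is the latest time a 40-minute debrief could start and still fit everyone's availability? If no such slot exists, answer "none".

Freya free within 09:00–20:00: 09:40–09:50, 13:50–14:00, 14:05–14:50, 17:00–18:25.
Noor ∩ Grace: 10:10–11:50, 12:45–13:40, 16:15–17:45.
Noor ∩ Grace ∩ Freya: 17:00–17:45.
Windows ≥ 40 min: 17:00–17:45.
Latest start in the last window 17:00–17:45 is 17:45 − 40 min = 17:05.

17:05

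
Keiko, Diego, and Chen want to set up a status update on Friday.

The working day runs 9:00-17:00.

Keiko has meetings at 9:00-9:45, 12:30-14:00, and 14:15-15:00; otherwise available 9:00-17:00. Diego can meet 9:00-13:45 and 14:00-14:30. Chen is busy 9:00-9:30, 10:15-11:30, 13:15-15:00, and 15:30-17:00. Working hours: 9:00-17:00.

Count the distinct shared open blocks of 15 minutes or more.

Keiko free within 09:00–17:00: 09:45–12:30, 14:00–14:15, 15:00–17:00.
Chen free within 09:00–17:00: 09:30–10:15, 11:30–13:15, 15:00–15:30.
Keiko ∩ Diego: 09:45–12:30, 14:00–14:15.
Keiko ∩ Diego ∩ Chen: 09:45–10:15, 11:30–12:30.
Windows ≥ 15 min: 09:45–10:15, 11:30–12:30.
That's 2 windows.

2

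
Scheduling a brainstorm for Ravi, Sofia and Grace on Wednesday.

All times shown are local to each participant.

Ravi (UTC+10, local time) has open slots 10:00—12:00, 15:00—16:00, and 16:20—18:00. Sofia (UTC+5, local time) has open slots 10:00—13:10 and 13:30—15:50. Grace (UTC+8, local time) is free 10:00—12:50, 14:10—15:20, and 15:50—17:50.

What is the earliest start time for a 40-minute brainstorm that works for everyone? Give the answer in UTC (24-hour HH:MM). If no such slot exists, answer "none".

Ravi → UTC: 00:00–02:00, 05:00–06:00, 06:20–08:00.
Sofia → UTC: 05:00–08:10, 08:30–10:50.
Grace → UTC: 02:00–04:50, 06:10–07:20, 07:50–09:50.
Ravi ∩ Sofia: 05:00–06:00, 06:20–08:00.
Ravi ∩ Sofia ∩ Grace: 06:20–07:20, 07:50–08:00.
Windows ≥ 40 min: 06:20–07:20.
Earliest such window starts at 06:20.

06:20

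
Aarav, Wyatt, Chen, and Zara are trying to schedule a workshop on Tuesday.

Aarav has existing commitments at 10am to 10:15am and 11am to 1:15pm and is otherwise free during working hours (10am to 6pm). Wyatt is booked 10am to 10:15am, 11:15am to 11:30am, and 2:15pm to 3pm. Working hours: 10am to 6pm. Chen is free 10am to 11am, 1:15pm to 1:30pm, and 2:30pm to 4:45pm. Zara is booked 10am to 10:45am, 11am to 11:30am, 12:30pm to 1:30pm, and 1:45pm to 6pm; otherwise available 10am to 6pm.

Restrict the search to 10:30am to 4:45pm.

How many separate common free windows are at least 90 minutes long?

0

Aarav free within 10:00–18:00: 10:15–11:00, 13:15–18:00.
Wyatt free within 10:00–18:00: 10:15–11:15, 11:30–14:15, 15:00–18:00.
Zara free within 10:00–18:00: 10:45–11:00, 11:30–12:30, 13:30–13:45.
Aarav ∩ Wyatt: 10:15–11:00, 13:15–14:15, 15:00–18:00.
Aarav ∩ Wyatt ∩ Chen: 10:15–11:00, 13:15–13:30, 15:00–16:45.
Aarav ∩ Wyatt ∩ Chen ∩ Zara: 10:45–11:00.
Restricted to 10:30–16:45: 10:45–11:00.
Windows ≥ 90 min: (none).
That's 0 windows.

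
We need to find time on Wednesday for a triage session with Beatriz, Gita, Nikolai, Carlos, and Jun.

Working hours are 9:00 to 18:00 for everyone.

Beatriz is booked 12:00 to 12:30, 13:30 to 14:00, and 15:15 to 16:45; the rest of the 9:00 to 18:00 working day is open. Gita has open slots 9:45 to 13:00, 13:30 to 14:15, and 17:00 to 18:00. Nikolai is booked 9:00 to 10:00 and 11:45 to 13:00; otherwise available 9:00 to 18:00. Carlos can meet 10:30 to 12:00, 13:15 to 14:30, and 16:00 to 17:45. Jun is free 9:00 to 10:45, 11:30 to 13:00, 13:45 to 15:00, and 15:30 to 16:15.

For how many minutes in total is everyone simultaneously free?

Beatriz free within 09:00–18:00: 09:00–12:00, 12:30–13:30, 14:00–15:15, 16:45–18:00.
Nikolai free within 09:00–18:00: 10:00–11:45, 13:00–18:00.
Beatriz ∩ Gita: 09:45–12:00, 12:30–13:00, 14:00–14:15, 17:00–18:00.
Beatriz ∩ Gita ∩ Nikolai: 10:00–11:45, 14:00–14:15, 17:00–18:00.
Beatriz ∩ Gita ∩ Nikolai ∩ Carlos: 10:30–11:45, 14:00–14:15, 17:00–17:45.
Beatriz ∩ Gita ∩ Nikolai ∩ Carlos ∩ Jun: 10:30–10:45, 11:30–11:45, 14:00–14:15.
Total common minutes: 15 + 15 + 15 = 45.

45 minutes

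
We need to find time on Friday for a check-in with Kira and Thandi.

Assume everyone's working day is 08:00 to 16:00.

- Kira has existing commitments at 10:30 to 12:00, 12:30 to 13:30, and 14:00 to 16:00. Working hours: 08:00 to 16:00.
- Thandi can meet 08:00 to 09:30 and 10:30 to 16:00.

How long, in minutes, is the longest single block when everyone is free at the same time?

Kira free within 08:00–16:00: 08:00–10:30, 12:00–12:30, 13:30–14:00.
Kira ∩ Thandi: 08:00–09:30, 12:00–12:30, 13:30–14:00.
Common window lengths: 90, 30, 30 min; longest is 90.

90 minutes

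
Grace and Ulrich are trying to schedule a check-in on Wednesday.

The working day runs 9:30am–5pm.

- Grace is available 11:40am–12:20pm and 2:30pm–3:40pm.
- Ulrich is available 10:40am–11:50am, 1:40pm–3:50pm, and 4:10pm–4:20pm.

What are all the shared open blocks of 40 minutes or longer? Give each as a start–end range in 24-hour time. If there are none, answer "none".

Grace ∩ Ulrich: 11:40–11:50, 14:30–15:40.
Windows ≥ 40 min: 14:30–15:40.

14:30–15:40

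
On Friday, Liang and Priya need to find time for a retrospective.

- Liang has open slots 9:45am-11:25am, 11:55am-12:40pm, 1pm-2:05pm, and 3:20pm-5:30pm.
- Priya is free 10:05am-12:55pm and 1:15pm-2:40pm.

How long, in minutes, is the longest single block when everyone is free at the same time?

Liang ∩ Priya: 10:05–11:25, 11:55–12:40, 13:15–14:05.
Common window lengths: 80, 45, 50 min; longest is 80.

80 minutes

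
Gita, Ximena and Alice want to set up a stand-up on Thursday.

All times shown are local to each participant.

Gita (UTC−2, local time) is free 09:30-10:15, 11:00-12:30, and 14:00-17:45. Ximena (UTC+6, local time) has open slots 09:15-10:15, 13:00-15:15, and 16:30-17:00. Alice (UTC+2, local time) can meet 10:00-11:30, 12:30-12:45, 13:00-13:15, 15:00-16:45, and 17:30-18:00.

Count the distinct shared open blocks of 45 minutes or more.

Gita → UTC: 11:30–12:15, 13:00–14:30, 16:00–19:45.
Ximena → UTC: 03:15–04:15, 07:00–09:15, 10:30–11:00.
Alice → UTC: 08:00–09:30, 10:30–10:45, 11:00–11:15, 13:00–14:45, 15:30–16:00.
Gita ∩ Ximena: (none).
Gita ∩ Ximena ∩ Alice: (none).
Windows ≥ 45 min: (none).
That's 0 windows.

0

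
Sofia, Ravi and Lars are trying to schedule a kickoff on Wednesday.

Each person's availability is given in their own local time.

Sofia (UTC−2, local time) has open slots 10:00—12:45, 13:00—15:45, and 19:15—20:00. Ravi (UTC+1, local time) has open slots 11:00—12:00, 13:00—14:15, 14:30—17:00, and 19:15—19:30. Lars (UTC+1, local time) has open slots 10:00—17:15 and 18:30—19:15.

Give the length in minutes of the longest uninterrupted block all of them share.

Sofia → UTC: 12:00–14:45, 15:00–17:45, 21:15–22:00.
Ravi → UTC: 10:00–11:00, 12:00–13:15, 13:30–16:00, 18:15–18:30.
Lars → UTC: 09:00–16:15, 17:30–18:15.
Sofia ∩ Ravi: 12:00–13:15, 13:30–14:45, 15:00–16:00.
Sofia ∩ Ravi ∩ Lars: 12:00–13:15, 13:30–14:45, 15:00–16:00.
Common window lengths: 75, 75, 60 min; longest is 75.

75 minutes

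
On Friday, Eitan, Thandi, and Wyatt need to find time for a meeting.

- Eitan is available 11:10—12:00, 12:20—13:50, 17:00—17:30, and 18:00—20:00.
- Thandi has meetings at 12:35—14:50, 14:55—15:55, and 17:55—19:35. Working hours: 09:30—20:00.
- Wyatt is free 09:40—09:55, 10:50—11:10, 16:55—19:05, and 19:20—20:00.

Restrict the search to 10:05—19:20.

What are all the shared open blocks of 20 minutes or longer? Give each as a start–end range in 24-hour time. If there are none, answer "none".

17:00–17:30

Thandi free within 09:30–20:00: 09:30–12:35, 14:50–14:55, 15:55–17:55, 19:35–20:00.
Eitan ∩ Thandi: 11:10–12:00, 12:20–12:35, 17:00–17:30, 19:35–20:00.
Eitan ∩ Thandi ∩ Wyatt: 17:00–17:30, 19:35–20:00.
Restricted to 10:05–19:20: 17:00–17:30.
Windows ≥ 20 min: 17:00–17:30.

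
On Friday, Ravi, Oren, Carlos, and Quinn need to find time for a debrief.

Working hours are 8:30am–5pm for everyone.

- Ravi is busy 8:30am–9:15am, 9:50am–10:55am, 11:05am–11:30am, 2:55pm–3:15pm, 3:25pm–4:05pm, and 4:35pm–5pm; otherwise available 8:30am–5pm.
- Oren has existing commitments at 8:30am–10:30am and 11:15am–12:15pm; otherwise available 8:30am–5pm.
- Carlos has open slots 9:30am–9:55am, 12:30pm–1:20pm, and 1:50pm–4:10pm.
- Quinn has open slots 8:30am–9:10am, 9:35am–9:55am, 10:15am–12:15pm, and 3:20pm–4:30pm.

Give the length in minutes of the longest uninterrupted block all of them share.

Ravi free within 08:30–17:00: 09:15–09:50, 10:55–11:05, 11:30–14:55, 15:15–15:25, 16:05–16:35.
Oren free within 08:30–17:00: 10:30–11:15, 12:15–17:00.
Ravi ∩ Oren: 10:55–11:05, 12:15–14:55, 15:15–15:25, 16:05–16:35.
Ravi ∩ Oren ∩ Carlos: 12:30–13:20, 13:50–14:55, 15:15–15:25, 16:05–16:10.
Ravi ∩ Oren ∩ Carlos ∩ Quinn: 15:20–15:25, 16:05–16:10.
Common window lengths: 5, 5 min; longest is 5.

5 minutes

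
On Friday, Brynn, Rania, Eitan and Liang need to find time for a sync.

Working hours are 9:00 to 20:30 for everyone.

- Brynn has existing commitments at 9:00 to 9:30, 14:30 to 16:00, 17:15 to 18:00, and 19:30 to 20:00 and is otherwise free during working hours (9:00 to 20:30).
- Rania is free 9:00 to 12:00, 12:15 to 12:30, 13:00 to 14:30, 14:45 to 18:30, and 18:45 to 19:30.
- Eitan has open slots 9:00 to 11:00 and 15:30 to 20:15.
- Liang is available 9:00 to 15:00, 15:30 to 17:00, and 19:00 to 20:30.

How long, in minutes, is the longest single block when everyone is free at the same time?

Brynn free within 09:00–20:30: 09:30–14:30, 16:00–17:15, 18:00–19:30, 20:00–20:30.
Brynn ∩ Rania: 09:30–12:00, 12:15–12:30, 13:00–14:30, 16:00–17:15, 18:00–18:30, 18:45–19:30.
Brynn ∩ Rania ∩ Eitan: 09:30–11:00, 16:00–17:15, 18:00–18:30, 18:45–19:30.
Brynn ∩ Rania ∩ Eitan ∩ Liang: 09:30–11:00, 16:00–17:00, 19:00–19:30.
Common window lengths: 90, 60, 30 min; longest is 90.

90 minutes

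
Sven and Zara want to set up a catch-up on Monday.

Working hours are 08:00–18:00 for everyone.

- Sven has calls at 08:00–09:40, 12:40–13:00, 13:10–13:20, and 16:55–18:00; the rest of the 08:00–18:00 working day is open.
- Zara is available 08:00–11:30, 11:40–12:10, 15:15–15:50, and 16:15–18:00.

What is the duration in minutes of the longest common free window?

Sven free within 08:00–18:00: 09:40–12:40, 13:00–13:10, 13:20–16:55.
Sven ∩ Zara: 09:40–11:30, 11:40–12:10, 15:15–15:50, 16:15–16:55.
Common window lengths: 110, 30, 35, 40 min; longest is 110.

110 minutes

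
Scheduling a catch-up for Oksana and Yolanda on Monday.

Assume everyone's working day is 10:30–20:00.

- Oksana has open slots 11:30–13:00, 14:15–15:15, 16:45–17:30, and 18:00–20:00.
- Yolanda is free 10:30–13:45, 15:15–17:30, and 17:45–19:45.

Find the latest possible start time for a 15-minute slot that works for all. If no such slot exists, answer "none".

Oksana ∩ Yolanda: 11:30–13:00, 16:45–17:30, 18:00–19:45.
Windows ≥ 15 min: 11:30–13:00, 16:45–17:30, 18:00–19:45.
Latest start in the last window 18:00–19:45 is 19:45 − 15 min = 19:30.

19:30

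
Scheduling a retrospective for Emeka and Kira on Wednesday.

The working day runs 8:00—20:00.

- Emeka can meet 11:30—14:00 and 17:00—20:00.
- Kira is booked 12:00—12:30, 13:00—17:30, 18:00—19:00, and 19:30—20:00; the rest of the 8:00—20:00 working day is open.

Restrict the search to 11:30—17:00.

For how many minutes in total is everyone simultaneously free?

Kira free within 08:00–20:00: 08:00–12:00, 12:30–13:00, 17:30–18:00, 19:00–19:30.
Emeka ∩ Kira: 11:30–12:00, 12:30–13:00, 17:30–18:00, 19:00–19:30.
Restricted to 11:30–17:00: 11:30–12:00, 12:30–13:00.
Total common minutes: 30 + 30 = 60.

60 minutes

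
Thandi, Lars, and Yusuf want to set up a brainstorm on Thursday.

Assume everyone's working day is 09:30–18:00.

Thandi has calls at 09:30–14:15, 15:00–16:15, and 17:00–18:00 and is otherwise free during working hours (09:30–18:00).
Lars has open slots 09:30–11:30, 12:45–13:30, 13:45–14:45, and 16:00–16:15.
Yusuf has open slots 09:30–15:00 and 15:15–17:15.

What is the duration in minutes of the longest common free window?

Thandi free within 09:30–18:00: 14:15–15:00, 16:15–17:00.
Thandi ∩ Lars: 14:15–14:45.
Thandi ∩ Lars ∩ Yusuf: 14:15–14:45.
Single common window of 30 minutes.

30 minutes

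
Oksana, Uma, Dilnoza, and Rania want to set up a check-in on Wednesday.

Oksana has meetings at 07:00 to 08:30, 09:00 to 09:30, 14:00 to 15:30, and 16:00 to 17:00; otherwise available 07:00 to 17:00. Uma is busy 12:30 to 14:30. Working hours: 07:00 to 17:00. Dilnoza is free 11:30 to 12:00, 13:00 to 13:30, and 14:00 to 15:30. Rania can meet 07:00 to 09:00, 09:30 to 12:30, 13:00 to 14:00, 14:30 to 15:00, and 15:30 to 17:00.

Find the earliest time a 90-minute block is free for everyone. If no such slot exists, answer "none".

none

Oksana free within 07:00–17:00: 08:30–09:00, 09:30–14:00, 15:30–16:00.
Uma free within 07:00–17:00: 07:00–12:30, 14:30–17:00.
Oksana ∩ Uma: 08:30–09:00, 09:30–12:30, 15:30–16:00.
Oksana ∩ Uma ∩ Dilnoza: 11:30–12:00.
Oksana ∩ Uma ∩ Dilnoza ∩ Rania: 11:30–12:00.
Windows ≥ 90 min: (none).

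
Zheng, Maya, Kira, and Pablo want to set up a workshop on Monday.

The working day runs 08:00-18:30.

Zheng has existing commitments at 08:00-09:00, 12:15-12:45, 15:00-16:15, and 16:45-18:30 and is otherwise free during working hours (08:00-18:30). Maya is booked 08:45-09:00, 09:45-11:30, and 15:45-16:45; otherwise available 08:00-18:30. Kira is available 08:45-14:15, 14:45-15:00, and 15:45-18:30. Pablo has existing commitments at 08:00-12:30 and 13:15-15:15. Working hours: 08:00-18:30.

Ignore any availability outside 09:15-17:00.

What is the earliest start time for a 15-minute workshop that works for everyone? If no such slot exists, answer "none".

Zheng free within 08:00–18:30: 09:00–12:15, 12:45–15:00, 16:15–16:45.
Maya free within 08:00–18:30: 08:00–08:45, 09:00–09:45, 11:30–15:45, 16:45–18:30.
Pablo free within 08:00–18:30: 12:30–13:15, 15:15–18:30.
Zheng ∩ Maya: 09:00–09:45, 11:30–12:15, 12:45–15:00.
Zheng ∩ Maya ∩ Kira: 09:00–09:45, 11:30–12:15, 12:45–14:15, 14:45–15:00.
Zheng ∩ Maya ∩ Kira ∩ Pablo: 12:45–13:15.
Restricted to 09:15–17:00: 12:45–13:15.
Windows ≥ 15 min: 12:45–13:15.
Earliest such window starts at 12:45.

12:45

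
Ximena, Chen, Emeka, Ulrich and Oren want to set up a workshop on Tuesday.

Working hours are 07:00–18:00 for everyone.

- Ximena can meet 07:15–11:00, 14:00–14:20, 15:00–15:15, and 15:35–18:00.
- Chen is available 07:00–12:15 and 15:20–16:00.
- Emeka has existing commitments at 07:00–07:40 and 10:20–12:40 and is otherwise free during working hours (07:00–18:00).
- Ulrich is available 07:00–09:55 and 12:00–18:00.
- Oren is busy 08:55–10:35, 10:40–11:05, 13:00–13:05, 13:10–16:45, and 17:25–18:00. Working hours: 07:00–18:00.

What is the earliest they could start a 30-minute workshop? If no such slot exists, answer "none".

Emeka free within 07:00–18:00: 07:40–10:20, 12:40–18:00.
Oren free within 07:00–18:00: 07:00–08:55, 10:35–10:40, 11:05–13:00, 13:05–13:10, 16:45–17:25.
Ximena ∩ Chen: 07:15–11:00, 15:35–16:00.
Ximena ∩ Chen ∩ Emeka: 07:40–10:20, 15:35–16:00.
Ximena ∩ Chen ∩ Emeka ∩ Ulrich: 07:40–09:55, 15:35–16:00.
Ximena ∩ Chen ∩ Emeka ∩ Ulrich ∩ Oren: 07:40–08:55.
Windows ≥ 30 min: 07:40–08:55.
Earliest such window starts at 07:40.

07:40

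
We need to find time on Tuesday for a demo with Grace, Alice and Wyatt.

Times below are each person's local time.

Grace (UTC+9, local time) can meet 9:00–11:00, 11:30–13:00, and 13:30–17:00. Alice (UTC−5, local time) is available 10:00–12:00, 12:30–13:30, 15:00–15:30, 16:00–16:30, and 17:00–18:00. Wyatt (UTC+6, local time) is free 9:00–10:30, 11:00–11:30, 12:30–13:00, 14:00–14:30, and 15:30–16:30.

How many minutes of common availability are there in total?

Grace → UTC: 00:00–02:00, 02:30–04:00, 04:30–08:00.
Alice → UTC: 15:00–17:00, 17:30–18:30, 20:00–20:30, 21:00–21:30, 22:00–23:00.
Wyatt → UTC: 03:00–04:30, 05:00–05:30, 06:30–07:00, 08:00–08:30, 09:30–10:30.
Grace ∩ Alice: (none).
Grace ∩ Alice ∩ Wyatt: (none).
Total common minutes: 0.

0 minutes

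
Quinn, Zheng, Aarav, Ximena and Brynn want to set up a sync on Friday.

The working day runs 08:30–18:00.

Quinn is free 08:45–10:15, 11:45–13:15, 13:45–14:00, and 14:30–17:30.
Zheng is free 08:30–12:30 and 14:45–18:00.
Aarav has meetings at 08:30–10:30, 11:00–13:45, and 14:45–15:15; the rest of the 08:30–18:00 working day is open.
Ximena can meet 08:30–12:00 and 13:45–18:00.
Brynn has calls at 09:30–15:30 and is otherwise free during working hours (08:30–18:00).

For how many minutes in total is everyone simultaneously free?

Aarav free within 08:30–18:00: 10:30–11:00, 13:45–14:45, 15:15–18:00.
Brynn free within 08:30–18:00: 08:30–09:30, 15:30–18:00.
Quinn ∩ Zheng: 08:45–10:15, 11:45–12:30, 14:45–17:30.
Quinn ∩ Zheng ∩ Aarav: 15:15–17:30.
Quinn ∩ Zheng ∩ Aarav ∩ Ximena: 15:15–17:30.
Quinn ∩ Zheng ∩ Aarav ∩ Ximena ∩ Brynn: 15:30–17:30.
Total common minutes: 120.

120 minutes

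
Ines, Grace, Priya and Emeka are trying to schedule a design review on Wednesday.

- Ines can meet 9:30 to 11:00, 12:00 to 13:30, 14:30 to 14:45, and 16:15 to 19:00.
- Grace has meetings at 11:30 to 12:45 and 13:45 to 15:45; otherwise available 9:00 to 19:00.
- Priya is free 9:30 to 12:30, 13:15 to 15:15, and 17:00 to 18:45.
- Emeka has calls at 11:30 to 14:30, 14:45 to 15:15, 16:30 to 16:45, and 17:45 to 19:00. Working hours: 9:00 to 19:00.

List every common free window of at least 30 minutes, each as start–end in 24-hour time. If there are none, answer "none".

Grace free within 09:00–19:00: 09:00–11:30, 12:45–13:45, 15:45–19:00.
Emeka free within 09:00–19:00: 09:00–11:30, 14:30–14:45, 15:15–16:30, 16:45–17:45.
Ines ∩ Grace: 09:30–11:00, 12:45–13:30, 16:15–19:00.
Ines ∩ Grace ∩ Priya: 09:30–11:00, 13:15–13:30, 17:00–18:45.
Ines ∩ Grace ∩ Priya ∩ Emeka: 09:30–11:00, 17:00–17:45.
Windows ≥ 30 min: 09:30–11:00, 17:00–17:45.

09:30–11:00, 17:00–17:45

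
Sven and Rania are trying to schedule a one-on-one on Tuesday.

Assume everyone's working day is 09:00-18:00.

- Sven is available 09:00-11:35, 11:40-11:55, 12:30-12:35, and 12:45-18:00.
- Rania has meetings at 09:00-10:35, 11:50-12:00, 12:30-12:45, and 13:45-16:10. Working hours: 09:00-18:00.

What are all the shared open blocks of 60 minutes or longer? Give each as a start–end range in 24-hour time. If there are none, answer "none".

10:35–11:35, 12:45–13:45, 16:10–18:00

Rania free within 09:00–18:00: 10:35–11:50, 12:00–12:30, 12:45–13:45, 16:10–18:00.
Sven ∩ Rania: 10:35–11:35, 11:40–11:50, 12:45–13:45, 16:10–18:00.
Windows ≥ 60 min: 10:35–11:35, 12:45–13:45, 16:10–18:00.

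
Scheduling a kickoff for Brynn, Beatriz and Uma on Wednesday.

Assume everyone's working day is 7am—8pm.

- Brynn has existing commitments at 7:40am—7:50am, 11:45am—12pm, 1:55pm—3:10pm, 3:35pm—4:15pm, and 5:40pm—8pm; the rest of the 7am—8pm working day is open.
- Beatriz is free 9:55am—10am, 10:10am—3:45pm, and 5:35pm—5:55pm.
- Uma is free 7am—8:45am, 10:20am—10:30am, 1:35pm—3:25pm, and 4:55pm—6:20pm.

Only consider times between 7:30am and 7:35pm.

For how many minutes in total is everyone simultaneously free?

50 minutes

Brynn free within 07:00–20:00: 07:00–07:40, 07:50–11:45, 12:00–13:55, 15:10–15:35, 16:15–17:40.
Brynn ∩ Beatriz: 09:55–10:00, 10:10–11:45, 12:00–13:55, 15:10–15:35, 17:35–17:40.
Brynn ∩ Beatriz ∩ Uma: 10:20–10:30, 13:35–13:55, 15:10–15:25, 17:35–17:40.
Restricted to 07:30–19:35: 10:20–10:30, 13:35–13:55, 15:10–15:25, 17:35–17:40.
Total common minutes: 10 + 20 + 15 + 5 = 50.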